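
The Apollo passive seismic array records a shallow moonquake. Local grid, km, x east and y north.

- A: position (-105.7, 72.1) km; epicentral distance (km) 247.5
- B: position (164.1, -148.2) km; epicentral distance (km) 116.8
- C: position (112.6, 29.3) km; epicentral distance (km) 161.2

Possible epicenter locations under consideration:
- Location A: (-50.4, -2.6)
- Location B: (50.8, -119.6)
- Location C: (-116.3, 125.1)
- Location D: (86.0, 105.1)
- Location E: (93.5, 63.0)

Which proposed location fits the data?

For each candidate, compare |candidate − station| to the reported distance:
Location A: residuals A 154.6, B 142.4, C 4.9 → max 154.6 km
Location B: residuals A 0.0, B 0.1, C 0.0 → max 0.1 km
Location C: residuals A 193.5, B 274.8, C 86.9 → max 274.8 km
Location D: residuals A 53.0, B 148.3, C 80.9 → max 148.3 km
Location E: residuals A 48.1, B 105.9, C 122.5 → max 122.5 km
Only Location B has all residuals ≈ 0.

Location B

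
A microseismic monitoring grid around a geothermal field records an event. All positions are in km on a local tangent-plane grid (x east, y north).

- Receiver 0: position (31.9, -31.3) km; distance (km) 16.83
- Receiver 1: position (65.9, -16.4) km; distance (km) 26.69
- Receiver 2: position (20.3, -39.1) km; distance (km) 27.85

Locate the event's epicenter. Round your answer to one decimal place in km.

48.0 km east, -36.2 km north

Circle about each station: (x − 31.9)² + (y + 31.3)² = 16.83²; (x − 65.9)² + (y + 16.4)² = 26.69²; (x − 20.3)² + (y + 39.1)² = 27.85².
Subtracting pairs of circle equations eliminates x²+y² and gives linear equations (the radical axes):
68.0 x + 29.8 y = 2185.36
-23.2 x − 15.6 y = -548.77
Solving the 2×2 system: x ≈ 48.0, y ≈ -36.2 km.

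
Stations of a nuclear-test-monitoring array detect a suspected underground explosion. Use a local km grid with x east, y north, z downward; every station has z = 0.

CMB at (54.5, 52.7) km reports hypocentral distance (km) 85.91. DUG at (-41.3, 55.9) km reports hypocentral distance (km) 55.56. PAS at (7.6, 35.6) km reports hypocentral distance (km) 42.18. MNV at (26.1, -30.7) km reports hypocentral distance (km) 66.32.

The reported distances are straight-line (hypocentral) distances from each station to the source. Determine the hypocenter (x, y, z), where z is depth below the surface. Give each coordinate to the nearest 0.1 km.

Each station gives a sphere (x−x_i)² + (y−y_i)² + z² = d_i² (stations at z=0).
Subtracting the CMB sphere from DUG and PAS: z² cancels, leaving linear equations in x and y:
-191.6 x + 6.4 y = 3376.57
-93.8 x − 34.2 y = 1178.96
Solving: x ≈ -17.199, y ≈ 12.699 km (keep extra digits for the depth step; rounded: -17.2, 12.7).
Then from the CMB sphere: z² = 85.91² − (x − 54.5)² − (y − 52.7)² with x = -17.199, y = 12.699, so z ≈ 25.292 ≈ 25.3 km.
Check against MNV (with the unrounded solution): distance 66.32 ≈ 66.32 km. ✓

x ≈ -17.2 km, y ≈ 12.7 km, depth ≈ 25.3 km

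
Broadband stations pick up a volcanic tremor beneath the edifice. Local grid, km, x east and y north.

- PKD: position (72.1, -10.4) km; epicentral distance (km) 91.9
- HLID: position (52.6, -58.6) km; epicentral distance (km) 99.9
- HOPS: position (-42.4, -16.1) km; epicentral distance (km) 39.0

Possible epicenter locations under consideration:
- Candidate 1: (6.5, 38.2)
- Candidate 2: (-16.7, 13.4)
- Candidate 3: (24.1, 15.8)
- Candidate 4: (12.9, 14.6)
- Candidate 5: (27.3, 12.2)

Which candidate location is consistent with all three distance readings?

Candidate 2

For each candidate, compare |candidate − station| to the reported distance:
Candidate 1: residuals PKD 10.3, HLID 7.3, HOPS 34.1 → max 34.1 km
Candidate 2: residuals PKD 0.0, HLID 0.0, HOPS 0.1 → max 0.1 km
Candidate 3: residuals PKD 37.2, HLID 20.2, HOPS 34.8 → max 37.2 km
Candidate 4: residuals PKD 27.6, HLID 16.6, HOPS 24.3 → max 27.6 km
Candidate 5: residuals PKD 41.7, HLID 24.7, HOPS 36.2 → max 41.7 km
Only Candidate 2 has all residuals ≈ 0.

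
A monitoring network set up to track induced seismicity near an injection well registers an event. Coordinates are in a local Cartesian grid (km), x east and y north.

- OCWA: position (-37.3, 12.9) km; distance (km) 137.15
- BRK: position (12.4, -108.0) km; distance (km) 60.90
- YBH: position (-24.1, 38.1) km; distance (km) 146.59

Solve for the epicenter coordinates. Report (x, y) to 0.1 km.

(65.4, -78.0)

Circle about each station: (x + 37.3)² + (y − 12.9)² = 137.15²; (x − 12.4)² + (y + 108.0)² = 60.90²; (x + 24.1)² + (y − 38.1)² = 146.59².
Subtracting the OCWA equation from the BRK and YBH equations removes the quadratic terms:
99.4 x − 241.8 y = 25361.37
26.4 x + 50.4 y = -2203.79
Solving the 2×2 system: x ≈ 65.4, y ≈ -78.0 km.
Check against OCWA (with the unrounded x, y): √((x + 37.3)²+(y − 12.9)²) = 137.16 ≈ 137.15 km. ✓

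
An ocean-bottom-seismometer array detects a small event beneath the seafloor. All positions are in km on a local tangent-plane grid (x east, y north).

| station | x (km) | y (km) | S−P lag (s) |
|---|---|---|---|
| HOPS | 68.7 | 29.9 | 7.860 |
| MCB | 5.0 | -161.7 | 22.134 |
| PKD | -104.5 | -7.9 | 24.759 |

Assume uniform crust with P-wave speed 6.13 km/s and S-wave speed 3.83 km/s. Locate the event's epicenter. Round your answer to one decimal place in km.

(147.3, 13.8)

Distance from S−P lag: d = Δt · v_P v_S / (v_P − v_S) = Δt · (6.13·3.83)/(6.13−3.83) ≈ 10.2078·Δt.
So d_HOPS = 80.23, d_MCB = 225.94, d_PKD = 252.73 km.
Circle about each station: (x − 68.7)² + (y − 29.9)² = 80.23²; (x − 5.0)² + (y + 161.7)² = 225.94²; (x + 104.5)² + (y + 7.9)² = 252.73².
Subtracting the HOPS equation from the MCB and PKD equations removes the quadratic terms:
-127.4 x − 383.2 y = -24053.84
-346.4 x − 75.6 y = -52066.64
Solving the 2×2 system: x ≈ 147.3, y ≈ 13.8 km.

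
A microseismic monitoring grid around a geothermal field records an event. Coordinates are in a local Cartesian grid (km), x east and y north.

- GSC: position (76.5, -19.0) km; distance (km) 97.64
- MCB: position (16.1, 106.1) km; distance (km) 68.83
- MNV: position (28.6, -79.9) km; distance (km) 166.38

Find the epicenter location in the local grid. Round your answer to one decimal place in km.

Circle about each station: (x − 76.5)² + (y + 19.0)² = 97.64²; (x − 16.1)² + (y − 106.1)² = 68.83²; (x − 28.6)² + (y + 79.9)² = 166.38².
Subtracting the GSC equation from the MCB and MNV equations removes the quadratic terms:
-120.8 x + 250.2 y = 10099.17
-95.8 x − 121.8 y = -17160.01
Solving the 2×2 system: x ≈ 79.2, y ≈ 78.6 km.

79.2 km east, 78.6 km north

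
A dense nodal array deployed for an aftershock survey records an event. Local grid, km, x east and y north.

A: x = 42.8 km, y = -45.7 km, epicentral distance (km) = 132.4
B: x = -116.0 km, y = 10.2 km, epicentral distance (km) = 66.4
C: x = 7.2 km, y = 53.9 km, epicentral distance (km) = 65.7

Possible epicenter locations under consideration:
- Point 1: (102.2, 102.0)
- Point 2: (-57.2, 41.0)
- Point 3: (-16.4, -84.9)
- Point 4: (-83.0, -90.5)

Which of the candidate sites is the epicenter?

Point 2

For each candidate, compare |candidate − station| to the reported distance:
Point 1: residuals A 26.8, B 170.3, C 40.8 → max 170.3 km
Point 2: residuals A 0.0, B 0.0, C 0.0 → max 0.0 km
Point 3: residuals A 61.4, B 71.3, C 75.1 → max 75.1 km
Point 4: residuals A 1.1, B 39.6, C 104.6 → max 104.6 km
Only Point 2 has all residuals ≈ 0.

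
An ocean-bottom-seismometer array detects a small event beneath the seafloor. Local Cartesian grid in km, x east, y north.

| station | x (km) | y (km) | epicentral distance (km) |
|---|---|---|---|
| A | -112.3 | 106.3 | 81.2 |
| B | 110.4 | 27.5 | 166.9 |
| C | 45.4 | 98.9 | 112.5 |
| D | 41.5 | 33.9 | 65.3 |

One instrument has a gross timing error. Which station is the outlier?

Solve using three stations at a time. Using A, B, C (subtract circle equations pairwise → linear system) gives (x, y) ≈ (-55.2, 48.5).
Distances from that point to each station vs reported:
  A: calculated 81.3 vs reported 81.2 → residual 0.1 km
  B: calculated 166.9 vs reported 166.9 → residual 0.0 km
  C: calculated 112.6 vs reported 112.5 → residual 0.1 km
  D: calculated 97.8 vs reported 65.3 → residual 32.5 km
A, B, C are mutually consistent (residuals ≈ 0); D is off by 32.5 km.

D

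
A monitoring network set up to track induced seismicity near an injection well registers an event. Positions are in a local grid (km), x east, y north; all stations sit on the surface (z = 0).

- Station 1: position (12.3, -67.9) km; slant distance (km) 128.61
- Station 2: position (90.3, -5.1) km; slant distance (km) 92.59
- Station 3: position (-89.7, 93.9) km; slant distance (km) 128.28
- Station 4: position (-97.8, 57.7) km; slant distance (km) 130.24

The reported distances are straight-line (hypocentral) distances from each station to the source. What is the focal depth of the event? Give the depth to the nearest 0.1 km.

z ≈ 32.5 km

Each station gives a sphere (x−x_i)² + (y−y_i)² + z² = d_i² (stations at z=0).
Subtracting the Station 1 sphere from Station 2 and Station 3: z² cancels, leaving linear equations in x and y:
156.0 x + 125.6 y = 11386.02
-204.0 x + 323.6 y = 12186.37
Solving: x ≈ 28.302, y ≈ 55.501 km (keep extra digits for the depth step; rounded: 28.3, 55.5).
Then from the Station 1 sphere: z² = 128.61² − (x − 12.3)² − (y + 67.9)² with x = 28.302, y = 55.501, so z ≈ 32.506 ≈ 32.5 km.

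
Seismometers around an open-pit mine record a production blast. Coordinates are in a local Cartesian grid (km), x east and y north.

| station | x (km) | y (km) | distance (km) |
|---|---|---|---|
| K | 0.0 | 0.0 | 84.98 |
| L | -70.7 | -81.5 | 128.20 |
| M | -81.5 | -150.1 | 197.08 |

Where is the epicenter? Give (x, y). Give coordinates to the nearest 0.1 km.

-71.0 km east, 46.7 km north

Circle about each station: x² + y² = 84.98²; (x + 70.7)² + (y + 81.5)² = 128.20²; (x + 81.5)² + (y + 150.1)² = 197.08².
Subtracting the K equation from the L and M equations removes the quadratic terms:
-141.4 x − 163.0 y = 2427.10
-163.0 x − 300.2 y = -2446.67
Solving the 2×2 system: x ≈ -71.0, y ≈ 46.7 km.
Check against K (with the unrounded x, y): √(x²+y²) = 84.98 ≈ 84.98 km. ✓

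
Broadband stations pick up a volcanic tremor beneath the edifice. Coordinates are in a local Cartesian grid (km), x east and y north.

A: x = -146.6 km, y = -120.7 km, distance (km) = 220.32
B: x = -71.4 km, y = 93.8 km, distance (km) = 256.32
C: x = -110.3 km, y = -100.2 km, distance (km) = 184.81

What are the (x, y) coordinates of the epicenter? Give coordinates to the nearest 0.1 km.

Circle about each station: (x + 146.6)² + (y + 120.7)² = 220.32²; (x + 71.4)² + (y − 93.8)² = 256.32²; (x + 110.3)² + (y + 100.2)² = 184.81².
Subtracting the A equation from the B and C equations removes the quadratic terms:
150.4 x + 429.0 y = -39322.69
72.6 x + 41.0 y = 532.25
Solving the 2×2 system: x ≈ 73.7, y ≈ -117.5 km.

(73.7, -117.5)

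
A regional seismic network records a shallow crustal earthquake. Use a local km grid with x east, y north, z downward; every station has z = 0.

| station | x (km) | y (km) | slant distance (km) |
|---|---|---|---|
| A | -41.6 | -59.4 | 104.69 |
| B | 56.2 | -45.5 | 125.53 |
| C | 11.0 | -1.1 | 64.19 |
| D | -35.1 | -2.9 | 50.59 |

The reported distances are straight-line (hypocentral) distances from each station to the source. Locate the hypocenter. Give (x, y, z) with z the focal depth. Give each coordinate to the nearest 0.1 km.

(-30.7, 42.3, 22.3)

Each station gives a sphere (x−x_i)² + (y−y_i)² + z² = d_i² (stations at z=0).
Subtracting the A sphere from B and C: z² cancels, leaving linear equations in x and y:
195.6 x + 27.8 y = -4828.01
105.2 x + 116.6 y = 1702.93
Solving: x ≈ -30.695, y ≈ 42.299 km (keep extra digits for the depth step; rounded: -30.7, 42.3).
Then from the A sphere: z² = 104.69² − (x + 41.6)² − (y + 59.4)² with x = -30.695, y = 42.299, so z ≈ 22.325 ≈ 22.3 km.
Check against D (with the unrounded solution): distance 50.60 ≈ 50.59 km. ✓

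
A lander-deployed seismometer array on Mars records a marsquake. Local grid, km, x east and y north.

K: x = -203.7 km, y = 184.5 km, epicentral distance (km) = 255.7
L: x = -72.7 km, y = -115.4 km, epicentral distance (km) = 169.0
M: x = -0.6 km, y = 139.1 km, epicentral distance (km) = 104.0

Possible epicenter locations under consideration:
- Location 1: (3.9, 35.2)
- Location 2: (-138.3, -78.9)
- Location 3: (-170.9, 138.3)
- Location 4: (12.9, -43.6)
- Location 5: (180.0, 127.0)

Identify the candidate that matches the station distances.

Location 1

For each candidate, compare |candidate − station| to the reported distance:
Location 1: residuals K 0.0, L 0.0, M 0.0 → max 0.0 km
Location 2: residuals K 15.7, L 93.9, M 153.8 → max 153.8 km
Location 3: residuals K 199.0, L 103.0, M 66.3 → max 199.0 km
Location 4: residuals K 58.9, L 57.3, M 79.2 → max 79.2 km
Location 5: residuals K 132.3, L 181.2, M 77.0 → max 181.2 km
Only Location 1 has all residuals ≈ 0.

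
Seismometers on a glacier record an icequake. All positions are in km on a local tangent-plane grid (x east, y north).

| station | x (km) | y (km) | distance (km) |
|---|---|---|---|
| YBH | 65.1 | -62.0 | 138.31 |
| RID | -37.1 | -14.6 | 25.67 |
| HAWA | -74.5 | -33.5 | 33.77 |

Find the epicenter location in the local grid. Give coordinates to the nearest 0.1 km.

(-60.0, -3.0)

Circle about each station: (x − 65.1)² + (y + 62.0)² = 138.31²; (x + 37.1)² + (y + 14.6)² = 25.67²; (x + 74.5)² + (y + 33.5)² = 33.77².
Subtracting the YBH equation from the RID and HAWA equations removes the quadratic terms:
-204.4 x + 94.8 y = 11978.27
-279.2 x + 57.0 y = 16579.73
Solving the 2×2 system: x ≈ -60.0, y ≈ -3.0 km.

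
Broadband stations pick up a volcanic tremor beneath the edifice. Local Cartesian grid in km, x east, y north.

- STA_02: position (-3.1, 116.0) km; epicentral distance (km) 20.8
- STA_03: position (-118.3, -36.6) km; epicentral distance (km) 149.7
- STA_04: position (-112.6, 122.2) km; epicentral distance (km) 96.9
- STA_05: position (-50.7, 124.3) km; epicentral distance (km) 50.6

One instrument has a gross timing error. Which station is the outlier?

Solve using three stations at a time. Using STA_03, STA_04, STA_05 (subtract circle equations pairwise → linear system) gives (x, y) ≈ (-25.0, 80.6).
Distances from that point to each station vs reported:
  STA_02: calculated 41.7 vs reported 20.8 → residual 20.9 km
  STA_03: calculated 149.7 vs reported 149.7 → residual 0.0 km
  STA_04: calculated 97.0 vs reported 96.9 → residual 0.1 km
  STA_05: calculated 50.7 vs reported 50.6 → residual 0.1 km
STA_03, STA_04, STA_05 are mutually consistent (residuals ≈ 0); STA_02 is off by 20.9 km.

STA_02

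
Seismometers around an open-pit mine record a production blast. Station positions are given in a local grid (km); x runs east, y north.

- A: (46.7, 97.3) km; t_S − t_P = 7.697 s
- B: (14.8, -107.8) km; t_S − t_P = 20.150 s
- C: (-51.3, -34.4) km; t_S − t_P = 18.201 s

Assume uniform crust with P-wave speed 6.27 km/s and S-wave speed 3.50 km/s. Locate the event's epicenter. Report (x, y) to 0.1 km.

x ≈ 71.3 km, y ≈ 41.5 km

Distance from S−P lag: d = Δt · v_P v_S / (v_P − v_S) = Δt · (6.27·3.50)/(6.27−3.50) ≈ 7.9224·Δt.
So d_A = 60.98, d_B = 159.64, d_C = 144.20 km.
Circle about each station: (x − 46.7)² + (y − 97.3)² = 60.98²; (x − 14.8)² + (y + 107.8)² = 159.64²; (x + 51.3)² + (y + 34.4)² = 144.20².
Subtracting pairs of circle equations eliminates x²+y² and gives linear equations (the radical axes):
-63.8 x − 410.2 y = -21574.67
-196.0 x − 263.4 y = -24908.21
Solving the 2×2 system: x ≈ 71.3, y ≈ 41.5 km.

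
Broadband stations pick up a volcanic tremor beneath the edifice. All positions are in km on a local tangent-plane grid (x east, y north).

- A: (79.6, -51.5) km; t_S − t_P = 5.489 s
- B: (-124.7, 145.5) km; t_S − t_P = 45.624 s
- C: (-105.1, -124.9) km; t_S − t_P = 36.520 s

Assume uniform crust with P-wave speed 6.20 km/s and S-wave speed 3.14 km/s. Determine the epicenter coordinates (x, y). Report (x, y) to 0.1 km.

(106.8, -29.6)

Distance from S−P lag: d = Δt · v_P v_S / (v_P − v_S) = Δt · (6.20·3.14)/(6.20−3.14) ≈ 6.3621·Δt.
So d_A = 34.92, d_B = 290.26, d_C = 232.34 km.
Circle about each station: (x − 79.6)² + (y + 51.5)² = 34.92²; (x + 124.7)² + (y − 145.5)² = 290.26²; (x + 105.1)² + (y + 124.9)² = 232.34².
Subtracting the A equation from the B and C equations removes the quadratic terms:
-408.6 x + 394.0 y = -55299.53
-369.4 x − 146.8 y = -35104.86
Solving the 2×2 system: x ≈ 106.8, y ≈ -29.6 km.
Check against A (with the unrounded x, y): √((x − 79.6)²+(y + 51.5)²) = 34.92 ≈ 34.92 km. ✓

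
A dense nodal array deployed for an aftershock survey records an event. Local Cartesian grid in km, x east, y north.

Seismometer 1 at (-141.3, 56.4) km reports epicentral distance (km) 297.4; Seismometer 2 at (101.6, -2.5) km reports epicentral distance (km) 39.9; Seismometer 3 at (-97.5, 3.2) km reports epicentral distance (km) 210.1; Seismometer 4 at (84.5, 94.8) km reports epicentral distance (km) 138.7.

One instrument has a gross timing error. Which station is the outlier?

Solve using three stations at a time. Using Seismometer 2, Seismometer 3, Seismometer 4 (subtract circle equations pairwise → linear system) gives (x, y) ≈ (107.7, -42.0).
Distances from that point to each station vs reported:
  Seismometer 1: calculated 267.7 vs reported 297.4 → residual 29.7 km
  Seismometer 2: calculated 39.9 vs reported 39.9 → residual 0.0 km
  Seismometer 3: calculated 210.1 vs reported 210.1 → residual 0.0 km
  Seismometer 4: calculated 138.7 vs reported 138.7 → residual 0.0 km
Seismometer 2, Seismometer 3, Seismometer 4 are mutually consistent (residuals ≈ 0); Seismometer 1 is off by 29.7 km.

Seismometer 1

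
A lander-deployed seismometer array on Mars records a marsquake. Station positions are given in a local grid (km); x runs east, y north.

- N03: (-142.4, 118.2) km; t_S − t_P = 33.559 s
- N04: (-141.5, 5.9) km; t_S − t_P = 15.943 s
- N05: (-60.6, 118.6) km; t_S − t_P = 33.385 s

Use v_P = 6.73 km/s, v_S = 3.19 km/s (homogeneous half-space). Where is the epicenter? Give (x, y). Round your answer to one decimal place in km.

-97.9 km east, -80.4 km north

Distance from S−P lag: d = Δt · v_P v_S / (v_P − v_S) = Δt · (6.73·3.19)/(6.73−3.19) ≈ 6.0646·Δt.
So d_N03 = 203.52, d_N04 = 96.69, d_N05 = 202.47 km.
Circle about each station: (x + 142.4)² + (y − 118.2)² = 203.52²; (x + 141.5)² + (y − 5.9)² = 96.69²; (x + 60.6)² + (y − 118.6)² = 202.47².
Subtracting the N03 equation from the N04 and N05 equations removes the quadratic terms:
1.8 x − 224.6 y = 17879.49
163.6 x + 0.8 y = -16084.39
Solving the 2×2 system: x ≈ -97.9, y ≈ -80.4 km.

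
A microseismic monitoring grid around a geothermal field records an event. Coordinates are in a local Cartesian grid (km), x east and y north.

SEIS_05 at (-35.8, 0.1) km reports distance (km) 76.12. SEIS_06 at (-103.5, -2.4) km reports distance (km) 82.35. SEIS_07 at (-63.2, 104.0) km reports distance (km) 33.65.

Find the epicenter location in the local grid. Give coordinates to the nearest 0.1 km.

Circle about each station: (x + 35.8)² + (y − 0.1)² = 76.12²; (x + 103.5)² + (y + 2.4)² = 82.35²; (x + 63.2)² + (y − 104.0)² = 33.65².
Subtracting the SEIS_05 equation from the SEIS_06 and SEIS_07 equations removes the quadratic terms:
-135.4 x − 5.0 y = 8449.09
-54.8 x + 207.8 y = 18190.52
Solving the 2×2 system: x ≈ -65.0, y ≈ 70.4 km.

(-65.0, 70.4)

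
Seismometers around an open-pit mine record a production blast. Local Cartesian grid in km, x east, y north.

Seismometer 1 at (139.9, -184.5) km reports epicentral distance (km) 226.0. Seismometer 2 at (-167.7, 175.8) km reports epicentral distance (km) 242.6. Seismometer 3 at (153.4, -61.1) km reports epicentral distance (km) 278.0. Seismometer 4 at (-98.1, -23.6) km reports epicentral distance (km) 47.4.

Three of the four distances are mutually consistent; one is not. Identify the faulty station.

Seismometer 1

Solve using three stations at a time. Using Seismometer 2, Seismometer 3, Seismometer 4 (subtract circle equations pairwise → linear system) gives (x, y) ≈ (-124.6, -62.9).
Distances from that point to each station vs reported:
  Seismometer 1: calculated 291.1 vs reported 226.0 → residual 65.1 km
  Seismometer 2: calculated 242.6 vs reported 242.6 → residual 0.0 km
  Seismometer 3: calculated 278.0 vs reported 278.0 → residual 0.0 km
  Seismometer 4: calculated 47.4 vs reported 47.4 → residual 0.0 km
Seismometer 2, Seismometer 3, Seismometer 4 are mutually consistent (residuals ≈ 0); Seismometer 1 is off by 65.1 km.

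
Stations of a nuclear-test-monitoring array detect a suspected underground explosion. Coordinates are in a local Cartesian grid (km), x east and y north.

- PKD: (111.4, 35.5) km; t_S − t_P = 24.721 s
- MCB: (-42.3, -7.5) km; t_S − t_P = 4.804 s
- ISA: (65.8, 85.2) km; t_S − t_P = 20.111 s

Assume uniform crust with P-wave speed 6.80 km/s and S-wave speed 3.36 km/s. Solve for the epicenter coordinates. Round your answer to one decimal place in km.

Distance from S−P lag: d = Δt · v_P v_S / (v_P − v_S) = Δt · (6.80·3.36)/(6.80−3.36) ≈ 6.6419·Δt.
So d_PKD = 164.19, d_MCB = 31.91, d_ISA = 133.57 km.
Circle about each station: (x − 111.4)² + (y − 35.5)² = 164.19²; (x + 42.3)² + (y + 7.5)² = 31.91²; (x − 65.8)² + (y − 85.2)² = 133.57².
Subtracting the PKD equation from the MCB and ISA equations removes the quadratic terms:
-307.4 x − 86.0 y = 14115.44
-91.2 x + 99.4 y = 7035.88
Solving the 2×2 system: x ≈ -52.3, y ≈ 22.8 km.

(-52.3, 22.8)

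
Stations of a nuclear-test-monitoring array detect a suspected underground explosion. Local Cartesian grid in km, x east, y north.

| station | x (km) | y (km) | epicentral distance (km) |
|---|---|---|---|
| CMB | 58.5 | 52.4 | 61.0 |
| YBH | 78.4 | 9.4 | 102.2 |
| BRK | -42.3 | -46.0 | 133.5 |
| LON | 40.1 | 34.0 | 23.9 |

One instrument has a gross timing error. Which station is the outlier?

LON

Solve using three stations at a time. Using CMB, YBH, BRK (subtract circle equations pairwise → linear system) gives (x, y) ≈ (3.9, 79.2).
Distances from that point to each station vs reported:
  CMB: calculated 60.9 vs reported 61.0 → residual 0.1 km
  YBH: calculated 102.1 vs reported 102.2 → residual 0.1 km
  BRK: calculated 133.4 vs reported 133.5 → residual 0.1 km
  LON: calculated 57.9 vs reported 23.9 → residual 34.0 km
CMB, YBH, BRK are mutually consistent (residuals ≈ 0); LON is off by 34.0 km.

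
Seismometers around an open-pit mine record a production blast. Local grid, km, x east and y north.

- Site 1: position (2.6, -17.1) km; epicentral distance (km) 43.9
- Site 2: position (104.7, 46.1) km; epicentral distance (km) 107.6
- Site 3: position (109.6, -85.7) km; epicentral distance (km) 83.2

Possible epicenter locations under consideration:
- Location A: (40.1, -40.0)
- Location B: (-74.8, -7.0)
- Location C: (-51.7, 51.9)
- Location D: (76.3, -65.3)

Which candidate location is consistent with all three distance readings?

Location A

For each candidate, compare |candidate − station| to the reported distance:
Location A: residuals Site 1 0.0, Site 2 0.0, Site 3 0.0 → max 0.0 km
Location B: residuals Site 1 34.2, Site 2 79.6, Site 3 117.3 → max 117.3 km
Location C: residuals Site 1 43.9, Site 2 48.9, Site 3 128.8 → max 128.8 km
Location D: residuals Site 1 44.2, Site 2 7.4, Site 3 44.1 → max 44.2 km
Only Location A has all residuals ≈ 0.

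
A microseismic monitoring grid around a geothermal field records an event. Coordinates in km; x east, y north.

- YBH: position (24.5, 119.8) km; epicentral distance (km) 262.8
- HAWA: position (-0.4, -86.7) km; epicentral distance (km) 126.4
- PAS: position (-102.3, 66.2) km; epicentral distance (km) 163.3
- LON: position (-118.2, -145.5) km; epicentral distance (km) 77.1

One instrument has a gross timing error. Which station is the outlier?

Solve using three stations at a time. Using YBH, HAWA, PAS (subtract circle equations pairwise → linear system) gives (x, y) ≈ (-126.5, -95.3).
Distances from that point to each station vs reported:
  YBH: calculated 262.8 vs reported 262.8 → residual 0.0 km
  HAWA: calculated 126.4 vs reported 126.4 → residual 0.0 km
  PAS: calculated 163.3 vs reported 163.3 → residual 0.0 km
  LON: calculated 50.9 vs reported 77.1 → residual 26.2 km
YBH, HAWA, PAS are mutually consistent (residuals ≈ 0); LON is off by 26.2 km.

LON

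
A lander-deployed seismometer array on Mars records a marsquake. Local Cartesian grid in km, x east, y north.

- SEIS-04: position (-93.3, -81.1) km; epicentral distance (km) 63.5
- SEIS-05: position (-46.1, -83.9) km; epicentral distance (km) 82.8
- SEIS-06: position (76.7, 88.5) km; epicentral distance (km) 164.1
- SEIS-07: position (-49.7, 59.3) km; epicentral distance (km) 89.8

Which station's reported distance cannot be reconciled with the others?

SEIS-06

Solve using three stations at a time. Using SEIS-04, SEIS-05, SEIS-07 (subtract circle equations pairwise → linear system) gives (x, y) ≈ (-95.8, -17.7).
Distances from that point to each station vs reported:
  SEIS-04: calculated 63.4 vs reported 63.5 → residual 0.1 km
  SEIS-05: calculated 82.7 vs reported 82.8 → residual 0.1 km
  SEIS-06: calculated 202.6 vs reported 164.1 → residual 38.5 km
  SEIS-07: calculated 89.7 vs reported 89.8 → residual 0.1 km
SEIS-04, SEIS-05, SEIS-07 are mutually consistent (residuals ≈ 0); SEIS-06 is off by 38.5 km.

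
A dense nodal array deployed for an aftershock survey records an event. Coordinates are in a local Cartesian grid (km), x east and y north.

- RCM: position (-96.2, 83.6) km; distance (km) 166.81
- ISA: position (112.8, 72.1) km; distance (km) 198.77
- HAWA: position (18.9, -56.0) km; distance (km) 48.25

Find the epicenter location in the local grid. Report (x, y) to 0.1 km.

-27.7 km east, -68.5 km north

Circle about each station: (x + 96.2)² + (y − 83.6)² = 166.81²; (x − 112.8)² + (y − 72.1)² = 198.77²; (x − 18.9)² + (y + 56.0)² = 48.25².
Subtracting the RCM equation from the ISA and HAWA equations removes the quadratic terms:
418.0 x − 23.0 y = -10005.09
230.2 x − 279.2 y = 12747.32
Solving the 2×2 system: x ≈ -27.7, y ≈ -68.5 km.
Check against RCM (with the unrounded x, y): √((x + 96.2)²+(y − 83.6)²) = 166.81 ≈ 166.81 km. ✓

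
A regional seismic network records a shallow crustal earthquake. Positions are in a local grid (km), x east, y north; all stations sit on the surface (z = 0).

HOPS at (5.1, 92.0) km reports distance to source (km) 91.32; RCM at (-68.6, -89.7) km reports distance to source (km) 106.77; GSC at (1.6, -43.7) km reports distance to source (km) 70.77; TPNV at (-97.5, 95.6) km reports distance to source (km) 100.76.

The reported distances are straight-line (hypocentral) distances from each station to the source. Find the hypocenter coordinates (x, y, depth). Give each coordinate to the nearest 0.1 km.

Each station gives a sphere (x−x_i)² + (y−y_i)² + z² = d_i² (stations at z=0).
Subtracting the HOPS sphere from RCM and GSC: z² cancels, leaving linear equations in x and y:
-147.4 x − 363.4 y = 1201.55
-7.0 x − 271.4 y = -3246.81
Solving: x ≈ -40.202, y ≈ 13.000 km (keep extra digits for the depth step; rounded: -40.2, 13.0).
Then from the HOPS sphere: z² = 91.32² − (x − 5.1)² − (y − 92.0)² with x = -40.202, y = 13.000, so z ≈ 6.788 ≈ 6.8 km.

x ≈ -40.2 km, y ≈ 13.0 km, depth ≈ 6.8 km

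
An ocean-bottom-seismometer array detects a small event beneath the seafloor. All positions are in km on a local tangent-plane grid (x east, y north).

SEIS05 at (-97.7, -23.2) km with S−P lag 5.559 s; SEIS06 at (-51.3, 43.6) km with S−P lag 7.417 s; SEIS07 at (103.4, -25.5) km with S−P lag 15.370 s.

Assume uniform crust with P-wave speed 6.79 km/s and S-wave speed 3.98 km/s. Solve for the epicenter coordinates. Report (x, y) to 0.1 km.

-44.4 km east, -27.4 km north

Distance from S−P lag: d = Δt · v_P v_S / (v_P − v_S) = Δt · (6.79·3.98)/(6.79−3.98) ≈ 9.6172·Δt.
So d_SEIS05 = 53.46, d_SEIS06 = 71.33, d_SEIS07 = 147.82 km.
Circle about each station: (x + 97.7)² + (y + 23.2)² = 53.46²; (x + 51.3)² + (y − 43.6)² = 71.33²; (x − 103.4)² + (y + 25.5)² = 147.82².
Subtracting the SEIS05 equation from the SEIS06 and SEIS07 equations removes the quadratic terms:
92.8 x + 133.6 y = -7780.88
402.2 x − 4.6 y = -17734.50
Solving the 2×2 system: x ≈ -44.4, y ≈ -27.4 km.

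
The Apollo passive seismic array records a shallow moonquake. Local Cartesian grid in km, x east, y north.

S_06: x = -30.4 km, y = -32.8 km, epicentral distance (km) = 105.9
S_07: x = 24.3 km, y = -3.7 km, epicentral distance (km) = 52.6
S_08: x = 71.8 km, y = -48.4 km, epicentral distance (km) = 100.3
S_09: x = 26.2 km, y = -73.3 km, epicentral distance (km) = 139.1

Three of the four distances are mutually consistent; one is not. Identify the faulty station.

S_09

Solve using three stations at a time. Using S_06, S_07, S_08 (subtract circle equations pairwise → linear system) gives (x, y) ≈ (39.7, 46.6).
Distances from that point to each station vs reported:
  S_06: calculated 105.9 vs reported 105.9 → residual 0.0 km
  S_07: calculated 52.6 vs reported 52.6 → residual 0.0 km
  S_08: calculated 100.3 vs reported 100.3 → residual 0.0 km
  S_09: calculated 120.7 vs reported 139.1 → residual 18.4 km
S_06, S_07, S_08 are mutually consistent (residuals ≈ 0); S_09 is off by 18.4 km.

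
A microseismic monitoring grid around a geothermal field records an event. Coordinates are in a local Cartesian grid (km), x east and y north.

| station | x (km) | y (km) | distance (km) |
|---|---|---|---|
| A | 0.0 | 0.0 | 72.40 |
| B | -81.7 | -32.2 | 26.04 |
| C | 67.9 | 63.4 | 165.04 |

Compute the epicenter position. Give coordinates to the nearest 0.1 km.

-58.1 km east, -43.2 km north

Circle about each station: x² + y² = 72.40²; (x + 81.7)² + (y + 32.2)² = 26.04²; (x − 67.9)² + (y − 63.4)² = 165.04².
Subtracting the A equation from the B and C equations removes the quadratic terms:
-163.4 x − 64.4 y = 12275.41
135.8 x + 126.8 y = -13366.47
Solving the 2×2 system: x ≈ -58.1, y ≈ -43.2 km.
Check against A (with the unrounded x, y): √(x²+y²) = 72.40 ≈ 72.40 km. ✓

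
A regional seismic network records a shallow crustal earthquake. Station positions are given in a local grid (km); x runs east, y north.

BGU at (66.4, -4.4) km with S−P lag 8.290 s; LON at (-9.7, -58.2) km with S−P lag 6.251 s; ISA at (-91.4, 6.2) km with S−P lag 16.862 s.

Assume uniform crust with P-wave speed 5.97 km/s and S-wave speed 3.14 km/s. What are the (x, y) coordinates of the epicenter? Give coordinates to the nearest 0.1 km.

Distance from S−P lag: d = Δt · v_P v_S / (v_P − v_S) = Δt · (5.97·3.14)/(5.97−3.14) ≈ 6.6240·Δt.
So d_BGU = 54.91, d_LON = 41.41, d_ISA = 111.69 km.
Circle about each station: (x − 66.4)² + (y + 4.4)² = 54.91²; (x + 9.7)² + (y + 58.2)² = 41.41²; (x + 91.4)² + (y − 6.2)² = 111.69².
Subtracting the BGU equation from the LON and ISA equations removes the quadratic terms:
-152.2 x − 107.6 y = 353.33
-315.6 x + 21.2 y = -5495.47
Solving the 2×2 system: x ≈ 15.7, y ≈ -25.5 km.

(15.7, -25.5)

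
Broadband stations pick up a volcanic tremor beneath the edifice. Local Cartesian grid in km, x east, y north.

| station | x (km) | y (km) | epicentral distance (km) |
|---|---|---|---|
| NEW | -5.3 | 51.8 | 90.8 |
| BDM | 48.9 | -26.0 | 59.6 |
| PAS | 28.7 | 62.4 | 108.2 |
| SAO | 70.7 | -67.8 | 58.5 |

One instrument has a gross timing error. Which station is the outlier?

Solve using three stations at a time. Using NEW, BDM, PAS (subtract circle equations pairwise → linear system) gives (x, y) ≈ (-9.3, -38.9).
Distances from that point to each station vs reported:
  NEW: calculated 90.8 vs reported 90.8 → residual 0.0 km
  BDM: calculated 59.6 vs reported 59.6 → residual 0.0 km
  PAS: calculated 108.2 vs reported 108.2 → residual 0.0 km
  SAO: calculated 85.0 vs reported 58.5 → residual 26.5 km
NEW, BDM, PAS are mutually consistent (residuals ≈ 0); SAO is off by 26.5 km.

SAO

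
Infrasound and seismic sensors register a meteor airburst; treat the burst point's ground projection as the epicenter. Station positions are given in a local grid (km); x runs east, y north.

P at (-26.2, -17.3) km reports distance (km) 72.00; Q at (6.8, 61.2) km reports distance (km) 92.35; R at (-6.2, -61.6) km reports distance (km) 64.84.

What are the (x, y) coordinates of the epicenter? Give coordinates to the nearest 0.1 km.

(45.6, -22.6)

Circle about each station: (x + 26.2)² + (y + 17.3)² = 72.00²; (x − 6.8)² + (y − 61.2)² = 92.35²; (x + 6.2)² + (y + 61.6)² = 64.84².
Subtracting pairs of circle equations eliminates x²+y² and gives linear equations (the radical axes):
66.0 x + 157.0 y = -538.57
40.0 x − 88.6 y = 3827.04
Solving the 2×2 system: x ≈ 45.6, y ≈ -22.6 km.
Check against P (with the unrounded x, y): √((x + 26.2)²+(y + 17.3)²) = 72.00 ≈ 72.00 km. ✓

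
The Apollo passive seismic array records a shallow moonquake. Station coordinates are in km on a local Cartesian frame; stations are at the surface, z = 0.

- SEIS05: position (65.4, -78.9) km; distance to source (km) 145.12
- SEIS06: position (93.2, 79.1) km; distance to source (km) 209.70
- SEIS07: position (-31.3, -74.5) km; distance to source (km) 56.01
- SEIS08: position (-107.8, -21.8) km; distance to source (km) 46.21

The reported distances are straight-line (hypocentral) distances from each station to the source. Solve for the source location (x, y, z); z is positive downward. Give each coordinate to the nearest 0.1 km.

Each station gives a sphere (x−x_i)² + (y−y_i)² + z² = d_i² (stations at z=0).
Subtracting the SEIS05 sphere from SEIS06 and SEIS07: z² cancels, leaving linear equations in x and y:
55.6 x + 316.0 y = -18473.60
-193.4 x + 8.8 y = 13950.26
Solving: x ≈ -74.198, y ≈ -45.406 km (keep extra digits for the depth step; rounded: -74.2, -45.4).
Then from the SEIS05 sphere: z² = 145.12² − (x − 65.4)² − (y + 78.9)² with x = -74.198, y = -45.406, so z ≈ 21.222 ≈ 21.2 km.

x ≈ -74.2 km, y ≈ -45.4 km, depth ≈ 21.2 km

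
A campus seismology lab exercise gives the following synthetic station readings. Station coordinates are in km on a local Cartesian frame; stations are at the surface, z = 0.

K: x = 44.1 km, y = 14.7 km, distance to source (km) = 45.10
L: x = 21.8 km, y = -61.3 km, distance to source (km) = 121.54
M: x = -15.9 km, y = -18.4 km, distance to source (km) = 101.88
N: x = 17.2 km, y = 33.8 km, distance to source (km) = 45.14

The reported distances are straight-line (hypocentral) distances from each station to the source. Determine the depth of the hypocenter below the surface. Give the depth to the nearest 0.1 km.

Each station gives a sphere (x−x_i)² + (y−y_i)² + z² = d_i² (stations at z=0).
Subtracting the K sphere from L and M: z² cancels, leaving linear equations in x and y:
-44.6 x − 152.0 y = -10665.93
-120.0 x − 66.2 y = -9915.05
Solving: x ≈ 52.396, y ≈ 54.796 km (keep extra digits for the depth step; rounded: 52.4, 54.8).
Then from the K sphere: z² = 45.10² − (x − 44.1)² − (y − 14.7)² with x = 52.396, y = 54.796, so z ≈ 18.908 ≈ 18.9 km.
Check against N (with the unrounded solution): distance 45.13 ≈ 45.14 km. ✓

depth ≈ 18.9 km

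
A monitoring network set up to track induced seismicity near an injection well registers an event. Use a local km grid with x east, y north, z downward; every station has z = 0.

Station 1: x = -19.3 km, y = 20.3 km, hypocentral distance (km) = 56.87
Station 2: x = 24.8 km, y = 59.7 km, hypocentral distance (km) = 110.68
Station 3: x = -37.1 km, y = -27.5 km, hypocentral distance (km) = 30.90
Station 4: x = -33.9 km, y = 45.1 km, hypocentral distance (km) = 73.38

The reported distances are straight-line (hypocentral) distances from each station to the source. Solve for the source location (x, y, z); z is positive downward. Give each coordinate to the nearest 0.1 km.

Each station gives a sphere (x−x_i)² + (y−y_i)² + z² = d_i² (stations at z=0).
Subtracting the Station 1 sphere from Station 2 and Station 3: z² cancels, leaving linear equations in x and y:
88.2 x + 78.8 y = -5621.32
-35.6 x − 95.6 y = 3627.47
Solving: x ≈ -44.708, y ≈ -21.296 km (keep extra digits for the depth step; rounded: -44.7, -21.3).
Then from the Station 1 sphere: z² = 56.87² − (x + 19.3)² − (y − 20.3)² with x = -44.708, y = -21.296, so z ≈ 29.299 ≈ 29.3 km.

(-44.7, -21.3, 29.3)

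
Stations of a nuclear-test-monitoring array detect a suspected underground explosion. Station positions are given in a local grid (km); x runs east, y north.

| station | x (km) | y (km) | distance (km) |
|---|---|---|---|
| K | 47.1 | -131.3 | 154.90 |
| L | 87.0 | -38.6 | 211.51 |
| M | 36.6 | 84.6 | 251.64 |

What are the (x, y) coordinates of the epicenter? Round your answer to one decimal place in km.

-107.5 km east, -121.7 km north

Circle about each station: (x − 47.1)² + (y + 131.3)² = 154.90²; (x − 87.0)² + (y + 38.6)² = 211.51²; (x − 36.6)² + (y − 84.6)² = 251.64².
Subtracting the K equation from the L and M equations removes the quadratic terms:
79.8 x + 185.4 y = -31141.61
-21.0 x + 431.8 y = -50290.06
Solving the 2×2 system: x ≈ -107.5, y ≈ -121.7 km.
Check against K (with the unrounded x, y): √((x − 47.1)²+(y + 131.3)²) = 154.91 ≈ 154.90 km. ✓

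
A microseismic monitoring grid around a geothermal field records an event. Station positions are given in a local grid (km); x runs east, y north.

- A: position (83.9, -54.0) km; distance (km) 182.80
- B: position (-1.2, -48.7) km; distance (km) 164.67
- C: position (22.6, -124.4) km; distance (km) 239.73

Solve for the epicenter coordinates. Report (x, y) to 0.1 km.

x ≈ 14.7 km, y ≈ 115.2 km

Circle about each station: (x − 83.9)² + (y + 54.0)² = 182.80²; (x + 1.2)² + (y + 48.7)² = 164.67²; (x − 22.6)² + (y + 124.4)² = 239.73².
Subtracting the A equation from the B and C equations removes the quadratic terms:
-170.2 x + 10.6 y = -1282.45
-122.6 x − 140.8 y = -18023.72
Solving the 2×2 system: x ≈ 14.7, y ≈ 115.2 km.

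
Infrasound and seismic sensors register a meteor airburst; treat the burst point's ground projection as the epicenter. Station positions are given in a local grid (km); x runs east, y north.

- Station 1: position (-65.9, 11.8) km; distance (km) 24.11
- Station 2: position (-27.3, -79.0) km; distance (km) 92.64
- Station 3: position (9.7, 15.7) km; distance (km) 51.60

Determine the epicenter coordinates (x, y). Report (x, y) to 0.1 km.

x ≈ -41.8 km, y ≈ 12.5 km

Circle about each station: (x + 65.9)² + (y − 11.8)² = 24.11²; (x + 27.3)² + (y + 79.0)² = 92.64²; (x − 9.7)² + (y − 15.7)² = 51.60².
Subtracting the Station 1 equation from the Station 2 and Station 3 equations removes the quadratic terms:
77.2 x − 181.6 y = -5496.64
151.2 x + 7.8 y = -6222.74
Solving the 2×2 system: x ≈ -41.8, y ≈ 12.5 km.
Check against Station 1 (with the unrounded x, y): √((x + 65.9)²+(y − 11.8)²) = 24.11 ≈ 24.11 km. ✓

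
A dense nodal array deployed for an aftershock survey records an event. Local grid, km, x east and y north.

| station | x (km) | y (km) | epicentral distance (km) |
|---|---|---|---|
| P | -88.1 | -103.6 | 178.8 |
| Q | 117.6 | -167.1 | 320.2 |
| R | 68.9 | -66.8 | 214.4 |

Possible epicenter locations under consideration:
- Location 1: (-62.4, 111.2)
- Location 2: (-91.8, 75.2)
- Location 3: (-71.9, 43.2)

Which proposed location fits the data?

For each candidate, compare |candidate − station| to the reported distance:
Location 1: residuals P 37.5, Q 11.2, R 6.8 → max 37.5 km
Location 2: residuals P 0.0, Q 0.0, R 0.0 → max 0.0 km
Location 3: residuals P 31.1, Q 37.1, R 35.7 → max 37.1 km
Only Location 2 has all residuals ≈ 0.

Location 2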